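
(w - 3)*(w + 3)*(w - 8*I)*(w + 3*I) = w^4 - 5*I*w^3 + 15*w^2 + 45*I*w - 216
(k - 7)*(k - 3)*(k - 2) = k^3 - 12*k^2 + 41*k - 42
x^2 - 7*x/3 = x*(x - 7/3)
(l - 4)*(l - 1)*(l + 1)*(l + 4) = l^4 - 17*l^2 + 16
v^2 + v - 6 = (v - 2)*(v + 3)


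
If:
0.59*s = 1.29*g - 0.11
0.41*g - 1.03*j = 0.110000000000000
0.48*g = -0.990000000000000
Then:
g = -2.06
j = -0.93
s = -4.70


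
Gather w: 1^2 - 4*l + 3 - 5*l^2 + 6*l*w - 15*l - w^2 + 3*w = -5*l^2 - 19*l - w^2 + w*(6*l + 3) + 4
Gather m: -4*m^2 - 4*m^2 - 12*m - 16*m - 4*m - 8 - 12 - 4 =-8*m^2 - 32*m - 24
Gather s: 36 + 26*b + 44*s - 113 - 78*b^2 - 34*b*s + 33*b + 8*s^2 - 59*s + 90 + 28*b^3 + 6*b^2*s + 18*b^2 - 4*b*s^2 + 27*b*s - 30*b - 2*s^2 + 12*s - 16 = 28*b^3 - 60*b^2 + 29*b + s^2*(6 - 4*b) + s*(6*b^2 - 7*b - 3) - 3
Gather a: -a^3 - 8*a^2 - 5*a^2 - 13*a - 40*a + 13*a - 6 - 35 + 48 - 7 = -a^3 - 13*a^2 - 40*a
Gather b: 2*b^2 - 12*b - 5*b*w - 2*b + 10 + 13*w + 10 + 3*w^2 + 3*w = 2*b^2 + b*(-5*w - 14) + 3*w^2 + 16*w + 20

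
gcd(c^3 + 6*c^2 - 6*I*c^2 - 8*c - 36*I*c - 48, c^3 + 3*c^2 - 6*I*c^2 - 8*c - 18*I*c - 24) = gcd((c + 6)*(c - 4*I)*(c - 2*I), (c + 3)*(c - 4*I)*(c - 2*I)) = c^2 - 6*I*c - 8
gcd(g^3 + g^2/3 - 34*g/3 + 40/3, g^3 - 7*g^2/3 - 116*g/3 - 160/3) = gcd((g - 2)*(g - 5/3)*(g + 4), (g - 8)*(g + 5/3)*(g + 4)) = g + 4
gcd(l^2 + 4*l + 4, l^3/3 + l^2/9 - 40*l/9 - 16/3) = 1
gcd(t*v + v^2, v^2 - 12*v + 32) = 1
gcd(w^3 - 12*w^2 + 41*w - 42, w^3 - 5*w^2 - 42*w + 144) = w - 3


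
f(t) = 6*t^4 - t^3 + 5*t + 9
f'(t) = 24*t^3 - 3*t^2 + 5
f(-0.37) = 7.31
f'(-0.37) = 3.37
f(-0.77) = 7.72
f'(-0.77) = -7.74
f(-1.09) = 13.31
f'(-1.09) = -29.64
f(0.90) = 16.71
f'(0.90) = 20.07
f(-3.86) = 1379.20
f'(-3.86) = -1420.00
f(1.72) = 65.02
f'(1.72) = 118.25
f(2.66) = 303.86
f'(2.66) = 435.48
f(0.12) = 9.60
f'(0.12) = 5.00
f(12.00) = 122757.00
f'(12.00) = 41045.00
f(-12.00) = 126093.00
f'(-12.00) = -41899.00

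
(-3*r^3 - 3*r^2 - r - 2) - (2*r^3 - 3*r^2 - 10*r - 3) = -5*r^3 + 9*r + 1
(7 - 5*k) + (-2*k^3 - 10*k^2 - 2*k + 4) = -2*k^3 - 10*k^2 - 7*k + 11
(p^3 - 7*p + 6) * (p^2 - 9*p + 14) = p^5 - 9*p^4 + 7*p^3 + 69*p^2 - 152*p + 84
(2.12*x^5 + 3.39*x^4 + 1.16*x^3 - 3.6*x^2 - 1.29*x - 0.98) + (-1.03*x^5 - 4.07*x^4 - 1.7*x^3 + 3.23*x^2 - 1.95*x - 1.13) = 1.09*x^5 - 0.68*x^4 - 0.54*x^3 - 0.37*x^2 - 3.24*x - 2.11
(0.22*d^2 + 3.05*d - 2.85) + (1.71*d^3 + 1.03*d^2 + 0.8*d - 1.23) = 1.71*d^3 + 1.25*d^2 + 3.85*d - 4.08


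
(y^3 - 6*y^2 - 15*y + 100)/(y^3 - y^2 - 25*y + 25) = (y^2 - y - 20)/(y^2 + 4*y - 5)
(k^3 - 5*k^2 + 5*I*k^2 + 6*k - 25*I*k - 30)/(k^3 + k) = (k^2 + k*(-5 + 6*I) - 30*I)/(k*(k + I))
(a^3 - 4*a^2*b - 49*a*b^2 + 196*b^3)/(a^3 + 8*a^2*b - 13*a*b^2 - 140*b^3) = (a - 7*b)/(a + 5*b)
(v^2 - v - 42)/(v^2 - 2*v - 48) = (v - 7)/(v - 8)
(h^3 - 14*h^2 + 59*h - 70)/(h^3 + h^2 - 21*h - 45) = (h^2 - 9*h + 14)/(h^2 + 6*h + 9)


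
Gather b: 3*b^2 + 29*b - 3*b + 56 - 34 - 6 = 3*b^2 + 26*b + 16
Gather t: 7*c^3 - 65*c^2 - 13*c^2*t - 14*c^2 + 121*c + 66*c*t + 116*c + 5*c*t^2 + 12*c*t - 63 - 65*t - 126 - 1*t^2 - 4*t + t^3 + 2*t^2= 7*c^3 - 79*c^2 + 237*c + t^3 + t^2*(5*c + 1) + t*(-13*c^2 + 78*c - 69) - 189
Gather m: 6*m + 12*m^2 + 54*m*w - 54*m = 12*m^2 + m*(54*w - 48)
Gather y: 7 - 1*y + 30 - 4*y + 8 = 45 - 5*y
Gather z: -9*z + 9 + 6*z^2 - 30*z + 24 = 6*z^2 - 39*z + 33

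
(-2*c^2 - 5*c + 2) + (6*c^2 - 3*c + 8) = 4*c^2 - 8*c + 10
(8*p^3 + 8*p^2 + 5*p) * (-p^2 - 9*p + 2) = -8*p^5 - 80*p^4 - 61*p^3 - 29*p^2 + 10*p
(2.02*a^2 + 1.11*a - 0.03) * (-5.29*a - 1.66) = -10.6858*a^3 - 9.2251*a^2 - 1.6839*a + 0.0498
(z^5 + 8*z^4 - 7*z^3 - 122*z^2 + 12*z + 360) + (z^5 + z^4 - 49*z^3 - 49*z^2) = 2*z^5 + 9*z^4 - 56*z^3 - 171*z^2 + 12*z + 360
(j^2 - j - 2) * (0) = 0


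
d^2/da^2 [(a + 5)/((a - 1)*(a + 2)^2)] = 6*(a^3 + 9*a^2 + 3*a + 5)/(a^7 + 5*a^6 + 3*a^5 - 17*a^4 - 16*a^3 + 24*a^2 + 16*a - 16)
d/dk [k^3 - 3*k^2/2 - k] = 3*k^2 - 3*k - 1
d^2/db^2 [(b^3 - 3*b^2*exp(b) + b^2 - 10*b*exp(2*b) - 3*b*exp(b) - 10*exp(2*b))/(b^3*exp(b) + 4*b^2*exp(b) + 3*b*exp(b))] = (b^6 + 6*b^5 - 10*b^4*exp(2*b) + 3*b^4 - 20*b^3*exp(2*b) - 6*b^3*exp(b) - 24*b^3 + 30*b^2*exp(2*b) - 180*exp(2*b))*exp(-b)/(b^3*(b^3 + 9*b^2 + 27*b + 27))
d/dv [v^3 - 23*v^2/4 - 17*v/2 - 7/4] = 3*v^2 - 23*v/2 - 17/2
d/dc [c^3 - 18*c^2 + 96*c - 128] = 3*c^2 - 36*c + 96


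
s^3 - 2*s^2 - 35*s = s*(s - 7)*(s + 5)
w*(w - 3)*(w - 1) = w^3 - 4*w^2 + 3*w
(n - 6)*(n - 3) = n^2 - 9*n + 18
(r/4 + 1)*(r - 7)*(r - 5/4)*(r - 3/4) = r^4/4 - 5*r^3/4 - 337*r^2/64 + 851*r/64 - 105/16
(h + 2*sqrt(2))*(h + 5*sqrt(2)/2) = h^2 + 9*sqrt(2)*h/2 + 10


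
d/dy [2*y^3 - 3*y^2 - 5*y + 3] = 6*y^2 - 6*y - 5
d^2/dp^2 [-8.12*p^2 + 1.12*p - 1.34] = -16.2400000000000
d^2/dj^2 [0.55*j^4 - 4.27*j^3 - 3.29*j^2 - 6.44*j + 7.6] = 6.6*j^2 - 25.62*j - 6.58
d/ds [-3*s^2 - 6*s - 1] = -6*s - 6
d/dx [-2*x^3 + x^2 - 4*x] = -6*x^2 + 2*x - 4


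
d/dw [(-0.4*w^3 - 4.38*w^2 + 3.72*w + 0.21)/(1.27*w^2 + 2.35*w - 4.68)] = (-0.508*w^4 - 1.88*w^3 - 9.4014*w^2 + 40.4634*w - 17.9031)/(1.6129*w^4 + 5.969*w^3 - 6.3647*w^2 - 21.996*w + 21.9024)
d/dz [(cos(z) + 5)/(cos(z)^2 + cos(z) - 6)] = (cos(z)^2 + 10*cos(z) + 11)*sin(z)/(cos(z)^2 + cos(z) - 6)^2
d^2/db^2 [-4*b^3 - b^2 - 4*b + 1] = -24*b - 2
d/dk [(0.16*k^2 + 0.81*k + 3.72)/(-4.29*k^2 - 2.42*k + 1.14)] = (3.0877*k^2 + 32.2824*k + 9.9258)/(18.4041*k^4 + 20.7636*k^3 - 3.9248*k^2 - 5.5176*k + 1.2996)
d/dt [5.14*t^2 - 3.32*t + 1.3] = 10.28*t - 3.32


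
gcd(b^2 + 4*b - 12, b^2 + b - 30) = b + 6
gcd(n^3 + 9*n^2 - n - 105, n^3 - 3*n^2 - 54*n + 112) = n + 7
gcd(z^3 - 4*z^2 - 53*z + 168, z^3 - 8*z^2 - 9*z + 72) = z^2 - 11*z + 24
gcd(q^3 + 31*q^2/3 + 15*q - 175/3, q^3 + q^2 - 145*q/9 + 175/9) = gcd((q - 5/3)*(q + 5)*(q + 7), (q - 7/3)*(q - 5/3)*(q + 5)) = q^2 + 10*q/3 - 25/3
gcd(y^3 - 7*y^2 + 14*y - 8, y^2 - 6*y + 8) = y^2 - 6*y + 8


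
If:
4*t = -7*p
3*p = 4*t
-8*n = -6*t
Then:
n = 0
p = 0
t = 0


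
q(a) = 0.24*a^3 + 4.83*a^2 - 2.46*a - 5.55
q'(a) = 0.72*a^2 + 9.66*a - 2.46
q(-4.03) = 67.10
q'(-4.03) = -29.70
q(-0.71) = -1.45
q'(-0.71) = -8.96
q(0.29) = -5.85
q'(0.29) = 0.40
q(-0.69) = -1.63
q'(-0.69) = -8.78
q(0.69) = -4.87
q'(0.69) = 4.55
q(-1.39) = 6.56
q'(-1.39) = -14.50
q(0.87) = -3.88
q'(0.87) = 6.49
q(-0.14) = -5.11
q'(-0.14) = -3.80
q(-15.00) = 308.10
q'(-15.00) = 14.64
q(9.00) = 538.50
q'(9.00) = 142.80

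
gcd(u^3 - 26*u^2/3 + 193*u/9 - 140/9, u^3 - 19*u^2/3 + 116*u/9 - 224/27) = u^2 - 11*u/3 + 28/9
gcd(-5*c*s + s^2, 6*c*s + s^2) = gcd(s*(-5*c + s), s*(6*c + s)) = s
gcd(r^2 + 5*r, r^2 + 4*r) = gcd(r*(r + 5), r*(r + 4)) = r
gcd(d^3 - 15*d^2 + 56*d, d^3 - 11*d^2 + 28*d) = d^2 - 7*d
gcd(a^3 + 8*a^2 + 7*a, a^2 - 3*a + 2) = 1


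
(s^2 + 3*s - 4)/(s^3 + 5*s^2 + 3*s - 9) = (s + 4)/(s^2 + 6*s + 9)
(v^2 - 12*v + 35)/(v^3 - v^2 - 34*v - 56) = (v - 5)/(v^2 + 6*v + 8)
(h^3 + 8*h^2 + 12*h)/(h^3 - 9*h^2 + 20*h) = (h^2 + 8*h + 12)/(h^2 - 9*h + 20)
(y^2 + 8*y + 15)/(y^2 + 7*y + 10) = (y + 3)/(y + 2)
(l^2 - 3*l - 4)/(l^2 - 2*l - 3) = (l - 4)/(l - 3)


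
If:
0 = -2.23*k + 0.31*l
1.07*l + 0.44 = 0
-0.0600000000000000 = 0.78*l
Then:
No Solution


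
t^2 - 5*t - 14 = (t - 7)*(t + 2)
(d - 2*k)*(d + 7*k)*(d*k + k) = d^3*k + 5*d^2*k^2 + d^2*k - 14*d*k^3 + 5*d*k^2 - 14*k^3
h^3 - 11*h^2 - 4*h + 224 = (h - 8)*(h - 7)*(h + 4)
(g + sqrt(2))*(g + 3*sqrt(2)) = g^2 + 4*sqrt(2)*g + 6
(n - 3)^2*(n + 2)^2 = n^4 - 2*n^3 - 11*n^2 + 12*n + 36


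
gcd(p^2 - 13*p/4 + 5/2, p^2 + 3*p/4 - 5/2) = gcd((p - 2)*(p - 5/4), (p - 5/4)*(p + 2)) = p - 5/4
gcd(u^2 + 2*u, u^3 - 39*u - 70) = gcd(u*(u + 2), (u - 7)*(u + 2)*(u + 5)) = u + 2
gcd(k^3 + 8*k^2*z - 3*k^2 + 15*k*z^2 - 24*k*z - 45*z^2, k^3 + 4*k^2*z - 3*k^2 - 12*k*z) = k - 3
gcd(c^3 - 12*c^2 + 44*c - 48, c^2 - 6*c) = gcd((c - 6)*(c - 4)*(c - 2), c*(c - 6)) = c - 6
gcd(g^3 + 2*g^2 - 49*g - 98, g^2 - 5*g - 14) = g^2 - 5*g - 14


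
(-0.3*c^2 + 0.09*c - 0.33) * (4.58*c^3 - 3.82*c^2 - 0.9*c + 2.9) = -1.374*c^5 + 1.5582*c^4 - 1.5852*c^3 + 0.3096*c^2 + 0.558*c - 0.957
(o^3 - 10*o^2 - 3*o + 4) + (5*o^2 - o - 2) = o^3 - 5*o^2 - 4*o + 2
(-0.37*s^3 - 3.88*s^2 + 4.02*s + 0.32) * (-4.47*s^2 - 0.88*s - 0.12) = 1.6539*s^5 + 17.6692*s^4 - 14.5106*s^3 - 4.5024*s^2 - 0.764*s - 0.0384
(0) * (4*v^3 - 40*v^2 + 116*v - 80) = 0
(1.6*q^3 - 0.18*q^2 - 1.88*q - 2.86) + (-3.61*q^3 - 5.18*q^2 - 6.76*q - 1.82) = -2.01*q^3 - 5.36*q^2 - 8.64*q - 4.68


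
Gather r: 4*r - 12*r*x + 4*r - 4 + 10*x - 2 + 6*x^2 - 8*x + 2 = r*(8 - 12*x) + 6*x^2 + 2*x - 4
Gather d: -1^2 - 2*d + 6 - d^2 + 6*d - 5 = -d^2 + 4*d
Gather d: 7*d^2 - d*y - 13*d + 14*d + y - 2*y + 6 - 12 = 7*d^2 + d*(1 - y) - y - 6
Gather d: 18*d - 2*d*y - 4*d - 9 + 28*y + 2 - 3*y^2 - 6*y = d*(14 - 2*y) - 3*y^2 + 22*y - 7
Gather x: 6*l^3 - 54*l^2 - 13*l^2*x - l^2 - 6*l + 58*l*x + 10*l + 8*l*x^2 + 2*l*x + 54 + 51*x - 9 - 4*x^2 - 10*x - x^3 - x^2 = 6*l^3 - 55*l^2 + 4*l - x^3 + x^2*(8*l - 5) + x*(-13*l^2 + 60*l + 41) + 45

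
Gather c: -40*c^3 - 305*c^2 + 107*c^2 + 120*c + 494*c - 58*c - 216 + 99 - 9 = -40*c^3 - 198*c^2 + 556*c - 126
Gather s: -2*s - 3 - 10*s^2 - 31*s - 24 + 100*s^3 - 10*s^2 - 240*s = 100*s^3 - 20*s^2 - 273*s - 27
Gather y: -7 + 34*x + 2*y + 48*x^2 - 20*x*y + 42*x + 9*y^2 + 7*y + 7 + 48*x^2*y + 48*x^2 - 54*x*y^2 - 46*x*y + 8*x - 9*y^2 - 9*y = 96*x^2 - 54*x*y^2 + 84*x + y*(48*x^2 - 66*x)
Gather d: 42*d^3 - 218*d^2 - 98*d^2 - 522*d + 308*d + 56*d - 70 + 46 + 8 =42*d^3 - 316*d^2 - 158*d - 16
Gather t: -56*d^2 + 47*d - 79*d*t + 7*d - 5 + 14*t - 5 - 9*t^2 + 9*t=-56*d^2 + 54*d - 9*t^2 + t*(23 - 79*d) - 10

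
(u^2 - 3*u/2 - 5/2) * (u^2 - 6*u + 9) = u^4 - 15*u^3/2 + 31*u^2/2 + 3*u/2 - 45/2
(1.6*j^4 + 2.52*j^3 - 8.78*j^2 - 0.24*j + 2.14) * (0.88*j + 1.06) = 1.408*j^5 + 3.9136*j^4 - 5.0552*j^3 - 9.518*j^2 + 1.6288*j + 2.2684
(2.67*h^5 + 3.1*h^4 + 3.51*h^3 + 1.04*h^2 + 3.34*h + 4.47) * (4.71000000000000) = 12.5757*h^5 + 14.601*h^4 + 16.5321*h^3 + 4.8984*h^2 + 15.7314*h + 21.0537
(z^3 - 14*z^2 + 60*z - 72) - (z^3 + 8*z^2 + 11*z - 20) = -22*z^2 + 49*z - 52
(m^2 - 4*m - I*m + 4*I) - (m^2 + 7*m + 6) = -11*m - I*m - 6 + 4*I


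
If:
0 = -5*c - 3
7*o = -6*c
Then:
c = -3/5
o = 18/35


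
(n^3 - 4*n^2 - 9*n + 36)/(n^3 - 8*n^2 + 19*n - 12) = (n + 3)/(n - 1)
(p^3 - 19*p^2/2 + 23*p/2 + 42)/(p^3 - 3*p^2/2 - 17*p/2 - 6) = (p - 7)/(p + 1)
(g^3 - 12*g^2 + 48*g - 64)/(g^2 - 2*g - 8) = (g^2 - 8*g + 16)/(g + 2)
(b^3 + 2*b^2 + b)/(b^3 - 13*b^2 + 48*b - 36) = b*(b^2 + 2*b + 1)/(b^3 - 13*b^2 + 48*b - 36)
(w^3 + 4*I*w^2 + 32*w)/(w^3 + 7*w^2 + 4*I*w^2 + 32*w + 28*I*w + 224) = w/(w + 7)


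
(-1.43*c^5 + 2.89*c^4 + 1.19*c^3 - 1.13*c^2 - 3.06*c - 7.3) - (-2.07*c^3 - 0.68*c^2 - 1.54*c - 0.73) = -1.43*c^5 + 2.89*c^4 + 3.26*c^3 - 0.45*c^2 - 1.52*c - 6.57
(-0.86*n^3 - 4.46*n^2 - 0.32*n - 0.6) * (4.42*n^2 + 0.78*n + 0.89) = -3.8012*n^5 - 20.384*n^4 - 5.6586*n^3 - 6.871*n^2 - 0.7528*n - 0.534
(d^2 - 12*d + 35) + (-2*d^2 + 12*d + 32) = 67 - d^2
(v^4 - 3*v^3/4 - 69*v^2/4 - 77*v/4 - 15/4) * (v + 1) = v^5 + v^4/4 - 18*v^3 - 73*v^2/2 - 23*v - 15/4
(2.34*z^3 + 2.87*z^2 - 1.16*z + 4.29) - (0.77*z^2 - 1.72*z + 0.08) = 2.34*z^3 + 2.1*z^2 + 0.56*z + 4.21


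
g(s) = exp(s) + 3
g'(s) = exp(s)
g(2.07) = 10.92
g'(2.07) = 7.92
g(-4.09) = 3.02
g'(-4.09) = 0.02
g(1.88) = 9.55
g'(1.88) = 6.55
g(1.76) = 8.81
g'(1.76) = 5.81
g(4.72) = 115.17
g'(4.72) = 112.17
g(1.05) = 5.86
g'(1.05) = 2.86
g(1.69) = 8.42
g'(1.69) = 5.42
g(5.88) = 360.81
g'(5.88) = 357.81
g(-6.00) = 3.00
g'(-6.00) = 0.00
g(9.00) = 8106.08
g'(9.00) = 8103.08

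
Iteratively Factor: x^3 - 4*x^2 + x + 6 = (x - 3)*(x^2 - x - 2) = (x - 3)*(x + 1)*(x - 2)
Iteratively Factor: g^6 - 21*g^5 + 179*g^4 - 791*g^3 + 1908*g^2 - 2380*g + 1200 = (g - 4)*(g^5 - 17*g^4 + 111*g^3 - 347*g^2 + 520*g - 300) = (g - 4)*(g - 3)*(g^4 - 14*g^3 + 69*g^2 - 140*g + 100) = (g - 4)*(g - 3)*(g - 2)*(g^3 - 12*g^2 + 45*g - 50) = (g - 5)*(g - 4)*(g - 3)*(g - 2)*(g^2 - 7*g + 10) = (g - 5)^2*(g - 4)*(g - 3)*(g - 2)*(g - 2)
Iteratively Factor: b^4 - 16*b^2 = (b)*(b^3 - 16*b) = b^2*(b^2 - 16) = b^2*(b - 4)*(b + 4)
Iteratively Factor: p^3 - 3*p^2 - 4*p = (p + 1)*(p^2 - 4*p) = p*(p + 1)*(p - 4)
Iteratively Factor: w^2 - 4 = (w + 2)*(w - 2)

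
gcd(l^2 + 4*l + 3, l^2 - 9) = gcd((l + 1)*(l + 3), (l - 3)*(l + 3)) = l + 3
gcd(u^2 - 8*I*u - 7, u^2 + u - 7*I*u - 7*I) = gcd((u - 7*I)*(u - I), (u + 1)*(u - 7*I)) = u - 7*I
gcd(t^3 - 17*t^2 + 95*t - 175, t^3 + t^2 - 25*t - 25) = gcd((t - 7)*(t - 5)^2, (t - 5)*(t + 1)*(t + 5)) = t - 5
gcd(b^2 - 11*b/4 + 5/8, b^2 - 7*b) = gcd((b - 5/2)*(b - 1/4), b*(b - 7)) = 1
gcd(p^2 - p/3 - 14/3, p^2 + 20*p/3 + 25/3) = 1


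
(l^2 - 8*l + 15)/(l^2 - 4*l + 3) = (l - 5)/(l - 1)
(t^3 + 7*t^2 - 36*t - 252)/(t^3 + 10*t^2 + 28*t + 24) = (t^2 + t - 42)/(t^2 + 4*t + 4)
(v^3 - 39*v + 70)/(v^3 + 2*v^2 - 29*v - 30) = (v^2 + 5*v - 14)/(v^2 + 7*v + 6)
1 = 1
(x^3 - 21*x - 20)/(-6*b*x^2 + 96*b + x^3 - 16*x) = (x^2 - 4*x - 5)/(-6*b*x + 24*b + x^2 - 4*x)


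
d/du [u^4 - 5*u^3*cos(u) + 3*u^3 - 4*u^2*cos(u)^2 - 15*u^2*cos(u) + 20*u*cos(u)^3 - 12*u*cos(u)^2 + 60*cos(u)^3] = 5*u^3*sin(u) + 4*u^3 + 15*u^2*sin(u) + 4*u^2*sin(2*u) - 15*u^2*cos(u) + 9*u^2 - 60*u*sin(u)*cos(u)^2 + 12*u*sin(2*u) - 8*u*cos(u)^2 - 30*u*cos(u) - 180*sin(u)*cos(u)^2 + 20*cos(u)^3 - 12*cos(u)^2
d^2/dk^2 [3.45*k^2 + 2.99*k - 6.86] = 6.90000000000000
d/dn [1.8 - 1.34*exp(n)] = -1.34*exp(n)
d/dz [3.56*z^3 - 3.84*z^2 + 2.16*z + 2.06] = 10.68*z^2 - 7.68*z + 2.16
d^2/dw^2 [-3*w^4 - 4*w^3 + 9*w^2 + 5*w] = -36*w^2 - 24*w + 18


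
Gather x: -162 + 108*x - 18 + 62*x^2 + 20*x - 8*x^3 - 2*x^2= -8*x^3 + 60*x^2 + 128*x - 180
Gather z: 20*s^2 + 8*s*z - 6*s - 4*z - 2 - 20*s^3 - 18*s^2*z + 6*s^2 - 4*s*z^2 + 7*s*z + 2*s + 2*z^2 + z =-20*s^3 + 26*s^2 - 4*s + z^2*(2 - 4*s) + z*(-18*s^2 + 15*s - 3) - 2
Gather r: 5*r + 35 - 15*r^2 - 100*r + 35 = -15*r^2 - 95*r + 70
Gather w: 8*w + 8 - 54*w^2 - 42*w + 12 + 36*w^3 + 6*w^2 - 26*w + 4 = 36*w^3 - 48*w^2 - 60*w + 24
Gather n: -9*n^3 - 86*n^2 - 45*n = -9*n^3 - 86*n^2 - 45*n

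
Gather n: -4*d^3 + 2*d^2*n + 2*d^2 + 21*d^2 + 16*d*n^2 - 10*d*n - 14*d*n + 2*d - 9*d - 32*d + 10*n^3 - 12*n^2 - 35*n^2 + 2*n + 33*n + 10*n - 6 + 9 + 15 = -4*d^3 + 23*d^2 - 39*d + 10*n^3 + n^2*(16*d - 47) + n*(2*d^2 - 24*d + 45) + 18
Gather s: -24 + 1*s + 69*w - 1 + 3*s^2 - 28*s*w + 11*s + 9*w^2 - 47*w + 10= 3*s^2 + s*(12 - 28*w) + 9*w^2 + 22*w - 15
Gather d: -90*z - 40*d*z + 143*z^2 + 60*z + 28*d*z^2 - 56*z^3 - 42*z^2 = d*(28*z^2 - 40*z) - 56*z^3 + 101*z^2 - 30*z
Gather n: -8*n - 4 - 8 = -8*n - 12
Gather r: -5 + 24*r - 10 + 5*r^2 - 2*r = 5*r^2 + 22*r - 15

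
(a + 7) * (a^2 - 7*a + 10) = a^3 - 39*a + 70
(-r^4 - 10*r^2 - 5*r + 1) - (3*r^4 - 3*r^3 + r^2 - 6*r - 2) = -4*r^4 + 3*r^3 - 11*r^2 + r + 3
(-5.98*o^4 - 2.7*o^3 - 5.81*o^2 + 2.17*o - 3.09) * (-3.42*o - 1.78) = 20.4516*o^5 + 19.8784*o^4 + 24.6762*o^3 + 2.9204*o^2 + 6.7052*o + 5.5002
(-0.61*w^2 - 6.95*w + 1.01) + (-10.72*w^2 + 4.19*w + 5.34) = -11.33*w^2 - 2.76*w + 6.35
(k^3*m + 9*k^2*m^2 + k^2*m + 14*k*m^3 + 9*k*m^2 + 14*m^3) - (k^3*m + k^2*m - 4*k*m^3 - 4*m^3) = 9*k^2*m^2 + 18*k*m^3 + 9*k*m^2 + 18*m^3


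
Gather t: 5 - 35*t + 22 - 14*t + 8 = 35 - 49*t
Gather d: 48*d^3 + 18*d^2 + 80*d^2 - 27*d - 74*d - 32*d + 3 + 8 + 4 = 48*d^3 + 98*d^2 - 133*d + 15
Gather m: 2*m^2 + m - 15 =2*m^2 + m - 15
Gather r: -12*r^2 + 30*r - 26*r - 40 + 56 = -12*r^2 + 4*r + 16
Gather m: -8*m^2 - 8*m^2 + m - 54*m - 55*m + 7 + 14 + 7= -16*m^2 - 108*m + 28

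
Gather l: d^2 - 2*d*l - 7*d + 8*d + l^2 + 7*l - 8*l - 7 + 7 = d^2 + d + l^2 + l*(-2*d - 1)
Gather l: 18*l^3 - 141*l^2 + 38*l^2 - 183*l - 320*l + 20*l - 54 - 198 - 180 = 18*l^3 - 103*l^2 - 483*l - 432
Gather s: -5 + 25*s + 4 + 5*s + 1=30*s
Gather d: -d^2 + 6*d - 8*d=-d^2 - 2*d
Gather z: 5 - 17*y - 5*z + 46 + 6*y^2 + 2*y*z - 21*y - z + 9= 6*y^2 - 38*y + z*(2*y - 6) + 60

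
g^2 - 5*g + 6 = (g - 3)*(g - 2)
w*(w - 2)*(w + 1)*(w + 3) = w^4 + 2*w^3 - 5*w^2 - 6*w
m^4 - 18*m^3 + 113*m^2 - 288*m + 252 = (m - 7)*(m - 6)*(m - 3)*(m - 2)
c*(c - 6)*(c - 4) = c^3 - 10*c^2 + 24*c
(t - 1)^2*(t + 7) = t^3 + 5*t^2 - 13*t + 7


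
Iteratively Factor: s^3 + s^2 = (s)*(s^2 + s) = s*(s + 1)*(s)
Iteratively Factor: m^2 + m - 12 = (m + 4)*(m - 3)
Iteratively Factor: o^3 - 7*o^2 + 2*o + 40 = (o - 4)*(o^2 - 3*o - 10) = (o - 5)*(o - 4)*(o + 2)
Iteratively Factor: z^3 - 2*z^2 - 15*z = (z + 3)*(z^2 - 5*z) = (z - 5)*(z + 3)*(z)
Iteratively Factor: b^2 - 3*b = (b - 3)*(b)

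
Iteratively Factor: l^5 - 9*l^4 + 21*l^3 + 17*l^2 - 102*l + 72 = (l + 2)*(l^4 - 11*l^3 + 43*l^2 - 69*l + 36) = (l - 4)*(l + 2)*(l^3 - 7*l^2 + 15*l - 9) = (l - 4)*(l - 3)*(l + 2)*(l^2 - 4*l + 3) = (l - 4)*(l - 3)^2*(l + 2)*(l - 1)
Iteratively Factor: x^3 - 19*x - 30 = (x + 3)*(x^2 - 3*x - 10) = (x + 2)*(x + 3)*(x - 5)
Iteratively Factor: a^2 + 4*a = (a + 4)*(a)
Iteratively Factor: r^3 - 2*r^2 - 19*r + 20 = (r - 5)*(r^2 + 3*r - 4) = (r - 5)*(r + 4)*(r - 1)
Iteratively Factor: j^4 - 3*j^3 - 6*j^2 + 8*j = (j - 4)*(j^3 + j^2 - 2*j) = (j - 4)*(j - 1)*(j^2 + 2*j) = (j - 4)*(j - 1)*(j + 2)*(j)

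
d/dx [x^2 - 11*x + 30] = 2*x - 11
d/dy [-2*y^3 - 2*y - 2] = -6*y^2 - 2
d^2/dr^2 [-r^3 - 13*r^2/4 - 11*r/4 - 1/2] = -6*r - 13/2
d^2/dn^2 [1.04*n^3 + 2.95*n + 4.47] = 6.24*n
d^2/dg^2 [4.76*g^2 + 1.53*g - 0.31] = 9.52000000000000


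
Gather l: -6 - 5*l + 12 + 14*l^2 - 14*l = 14*l^2 - 19*l + 6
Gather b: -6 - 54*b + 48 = 42 - 54*b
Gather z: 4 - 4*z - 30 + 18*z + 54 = 14*z + 28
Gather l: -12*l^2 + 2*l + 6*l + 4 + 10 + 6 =-12*l^2 + 8*l + 20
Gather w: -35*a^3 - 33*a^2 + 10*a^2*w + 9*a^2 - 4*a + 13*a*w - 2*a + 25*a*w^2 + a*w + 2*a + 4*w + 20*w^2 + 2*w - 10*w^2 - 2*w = -35*a^3 - 24*a^2 - 4*a + w^2*(25*a + 10) + w*(10*a^2 + 14*a + 4)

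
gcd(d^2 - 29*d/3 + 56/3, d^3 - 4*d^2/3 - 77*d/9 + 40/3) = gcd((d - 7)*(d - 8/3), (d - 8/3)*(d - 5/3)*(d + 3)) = d - 8/3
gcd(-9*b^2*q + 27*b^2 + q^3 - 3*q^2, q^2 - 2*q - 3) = q - 3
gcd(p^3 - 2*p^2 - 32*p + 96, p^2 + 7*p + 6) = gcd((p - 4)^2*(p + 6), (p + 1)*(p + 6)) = p + 6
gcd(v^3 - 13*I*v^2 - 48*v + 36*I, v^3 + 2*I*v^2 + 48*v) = v - 6*I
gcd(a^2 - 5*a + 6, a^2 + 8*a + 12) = 1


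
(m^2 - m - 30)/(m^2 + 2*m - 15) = (m - 6)/(m - 3)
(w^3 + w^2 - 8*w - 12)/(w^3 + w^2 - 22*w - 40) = (w^2 - w - 6)/(w^2 - w - 20)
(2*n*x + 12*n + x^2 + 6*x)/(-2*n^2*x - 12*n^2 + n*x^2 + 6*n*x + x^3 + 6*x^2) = 1/(-n + x)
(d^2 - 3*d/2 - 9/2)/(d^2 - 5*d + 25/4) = 2*(2*d^2 - 3*d - 9)/(4*d^2 - 20*d + 25)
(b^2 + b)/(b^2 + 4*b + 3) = b/(b + 3)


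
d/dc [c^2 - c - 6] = 2*c - 1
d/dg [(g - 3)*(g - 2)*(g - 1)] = 3*g^2 - 12*g + 11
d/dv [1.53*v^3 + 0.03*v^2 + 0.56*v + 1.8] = 4.59*v^2 + 0.06*v + 0.56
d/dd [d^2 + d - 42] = 2*d + 1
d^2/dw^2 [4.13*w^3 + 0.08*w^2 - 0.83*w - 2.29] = 24.78*w + 0.16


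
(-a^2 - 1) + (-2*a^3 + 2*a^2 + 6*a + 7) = -2*a^3 + a^2 + 6*a + 6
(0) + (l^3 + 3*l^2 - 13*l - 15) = l^3 + 3*l^2 - 13*l - 15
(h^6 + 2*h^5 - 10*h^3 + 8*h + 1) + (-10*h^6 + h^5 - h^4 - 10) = -9*h^6 + 3*h^5 - h^4 - 10*h^3 + 8*h - 9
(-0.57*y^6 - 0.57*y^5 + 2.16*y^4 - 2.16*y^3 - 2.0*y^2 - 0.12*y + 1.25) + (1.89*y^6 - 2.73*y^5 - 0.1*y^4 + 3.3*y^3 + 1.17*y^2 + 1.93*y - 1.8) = 1.32*y^6 - 3.3*y^5 + 2.06*y^4 + 1.14*y^3 - 0.83*y^2 + 1.81*y - 0.55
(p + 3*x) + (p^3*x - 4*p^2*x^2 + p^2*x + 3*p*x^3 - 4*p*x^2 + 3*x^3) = p^3*x - 4*p^2*x^2 + p^2*x + 3*p*x^3 - 4*p*x^2 + p + 3*x^3 + 3*x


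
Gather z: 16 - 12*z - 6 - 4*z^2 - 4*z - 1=-4*z^2 - 16*z + 9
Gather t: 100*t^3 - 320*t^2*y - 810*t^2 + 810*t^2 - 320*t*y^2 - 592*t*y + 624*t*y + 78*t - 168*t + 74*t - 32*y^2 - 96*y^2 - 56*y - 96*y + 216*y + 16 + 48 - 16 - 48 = 100*t^3 - 320*t^2*y + t*(-320*y^2 + 32*y - 16) - 128*y^2 + 64*y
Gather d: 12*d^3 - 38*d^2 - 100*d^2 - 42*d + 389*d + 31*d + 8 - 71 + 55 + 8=12*d^3 - 138*d^2 + 378*d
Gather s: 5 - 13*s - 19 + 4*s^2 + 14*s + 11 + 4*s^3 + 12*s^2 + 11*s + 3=4*s^3 + 16*s^2 + 12*s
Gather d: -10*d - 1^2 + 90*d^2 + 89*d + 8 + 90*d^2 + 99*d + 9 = 180*d^2 + 178*d + 16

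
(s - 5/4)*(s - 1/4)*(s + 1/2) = s^3 - s^2 - 7*s/16 + 5/32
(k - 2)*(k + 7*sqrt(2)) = k^2 - 2*k + 7*sqrt(2)*k - 14*sqrt(2)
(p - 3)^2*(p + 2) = p^3 - 4*p^2 - 3*p + 18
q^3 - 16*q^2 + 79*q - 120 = (q - 8)*(q - 5)*(q - 3)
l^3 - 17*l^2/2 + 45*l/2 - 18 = (l - 4)*(l - 3)*(l - 3/2)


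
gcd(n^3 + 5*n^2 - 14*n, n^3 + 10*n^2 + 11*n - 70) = n^2 + 5*n - 14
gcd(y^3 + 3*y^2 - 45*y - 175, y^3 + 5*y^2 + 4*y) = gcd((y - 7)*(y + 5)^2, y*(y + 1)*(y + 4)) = 1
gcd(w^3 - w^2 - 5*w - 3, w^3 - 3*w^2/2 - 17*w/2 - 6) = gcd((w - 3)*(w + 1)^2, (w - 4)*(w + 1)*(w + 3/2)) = w + 1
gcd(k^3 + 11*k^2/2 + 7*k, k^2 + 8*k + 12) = k + 2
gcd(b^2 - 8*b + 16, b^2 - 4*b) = b - 4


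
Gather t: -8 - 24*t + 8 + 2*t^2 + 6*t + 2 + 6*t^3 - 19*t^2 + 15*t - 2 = 6*t^3 - 17*t^2 - 3*t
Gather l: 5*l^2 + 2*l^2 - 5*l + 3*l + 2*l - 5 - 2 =7*l^2 - 7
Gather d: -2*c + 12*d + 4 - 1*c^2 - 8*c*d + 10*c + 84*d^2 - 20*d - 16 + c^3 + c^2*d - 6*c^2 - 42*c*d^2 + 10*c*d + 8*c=c^3 - 7*c^2 + 16*c + d^2*(84 - 42*c) + d*(c^2 + 2*c - 8) - 12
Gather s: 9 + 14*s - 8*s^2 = -8*s^2 + 14*s + 9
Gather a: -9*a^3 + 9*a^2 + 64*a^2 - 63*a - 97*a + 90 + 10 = -9*a^3 + 73*a^2 - 160*a + 100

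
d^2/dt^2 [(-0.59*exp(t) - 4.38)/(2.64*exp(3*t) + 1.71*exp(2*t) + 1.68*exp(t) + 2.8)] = (-16.448256*exp(6*t) - 282.73212*exp(5*t) - 208.761939*exp(4*t) - 31.6909920000001*exp(3*t) + 270.593568*exp(2*t) + 74.299008*exp(t) + 15.97792)*exp(t)/(18.399744*exp(9*t) + 35.754048*exp(8*t) + 58.285656*exp(7*t) + 109.050003*exp(6*t) + 112.932792*exp(5*t) + 113.552712*exp(4*t) + 115.097472*exp(3*t) + 63.92736*exp(2*t) + 39.5136*exp(t) + 21.952)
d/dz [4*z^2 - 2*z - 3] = 8*z - 2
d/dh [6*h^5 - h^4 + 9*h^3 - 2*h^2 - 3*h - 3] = 30*h^4 - 4*h^3 + 27*h^2 - 4*h - 3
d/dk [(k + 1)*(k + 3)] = 2*k + 4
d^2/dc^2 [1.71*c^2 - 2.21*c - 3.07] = 3.42000000000000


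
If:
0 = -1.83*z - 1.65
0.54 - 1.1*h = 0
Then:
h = 0.49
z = -0.90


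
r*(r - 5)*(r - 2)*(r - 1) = r^4 - 8*r^3 + 17*r^2 - 10*r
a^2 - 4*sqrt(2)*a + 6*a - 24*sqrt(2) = (a + 6)*(a - 4*sqrt(2))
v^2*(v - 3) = v^3 - 3*v^2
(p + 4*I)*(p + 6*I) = p^2 + 10*I*p - 24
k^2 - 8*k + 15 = (k - 5)*(k - 3)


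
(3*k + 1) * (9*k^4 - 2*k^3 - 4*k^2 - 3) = 27*k^5 + 3*k^4 - 14*k^3 - 4*k^2 - 9*k - 3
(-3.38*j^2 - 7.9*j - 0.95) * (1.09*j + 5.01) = -3.6842*j^3 - 25.5448*j^2 - 40.6145*j - 4.7595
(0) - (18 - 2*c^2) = 2*c^2 - 18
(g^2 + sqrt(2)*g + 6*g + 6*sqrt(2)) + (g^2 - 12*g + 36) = 2*g^2 - 6*g + sqrt(2)*g + 6*sqrt(2) + 36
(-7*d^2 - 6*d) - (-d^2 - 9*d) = -6*d^2 + 3*d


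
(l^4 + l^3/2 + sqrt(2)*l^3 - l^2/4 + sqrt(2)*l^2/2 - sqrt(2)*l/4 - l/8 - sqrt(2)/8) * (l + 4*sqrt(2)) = l^5 + l^4/2 + 5*sqrt(2)*l^4 + 5*sqrt(2)*l^3/2 + 31*l^3/4 - 5*sqrt(2)*l^2/4 + 31*l^2/8 - 2*l - 5*sqrt(2)*l/8 - 1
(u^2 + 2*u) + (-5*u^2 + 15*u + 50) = -4*u^2 + 17*u + 50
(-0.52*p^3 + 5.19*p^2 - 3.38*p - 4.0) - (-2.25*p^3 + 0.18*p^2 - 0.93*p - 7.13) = 1.73*p^3 + 5.01*p^2 - 2.45*p + 3.13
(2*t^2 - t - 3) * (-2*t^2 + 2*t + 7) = -4*t^4 + 6*t^3 + 18*t^2 - 13*t - 21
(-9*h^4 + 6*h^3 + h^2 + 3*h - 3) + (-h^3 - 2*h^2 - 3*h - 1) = -9*h^4 + 5*h^3 - h^2 - 4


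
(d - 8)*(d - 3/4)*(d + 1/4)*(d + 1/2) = d^4 - 8*d^3 - 7*d^2/16 + 109*d/32 + 3/4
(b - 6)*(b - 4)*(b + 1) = b^3 - 9*b^2 + 14*b + 24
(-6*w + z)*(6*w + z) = -36*w^2 + z^2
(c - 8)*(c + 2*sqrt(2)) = c^2 - 8*c + 2*sqrt(2)*c - 16*sqrt(2)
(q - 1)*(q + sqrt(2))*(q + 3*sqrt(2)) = q^3 - q^2 + 4*sqrt(2)*q^2 - 4*sqrt(2)*q + 6*q - 6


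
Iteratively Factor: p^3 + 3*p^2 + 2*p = (p + 1)*(p^2 + 2*p) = (p + 1)*(p + 2)*(p)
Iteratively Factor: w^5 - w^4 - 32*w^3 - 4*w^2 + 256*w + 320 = (w + 2)*(w^4 - 3*w^3 - 26*w^2 + 48*w + 160) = (w + 2)*(w + 4)*(w^3 - 7*w^2 + 2*w + 40) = (w + 2)^2*(w + 4)*(w^2 - 9*w + 20) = (w - 4)*(w + 2)^2*(w + 4)*(w - 5)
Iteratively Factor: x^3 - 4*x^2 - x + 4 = (x - 4)*(x^2 - 1) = (x - 4)*(x - 1)*(x + 1)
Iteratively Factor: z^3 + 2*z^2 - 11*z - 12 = (z - 3)*(z^2 + 5*z + 4) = (z - 3)*(z + 4)*(z + 1)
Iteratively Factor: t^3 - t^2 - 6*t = (t + 2)*(t^2 - 3*t) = t*(t + 2)*(t - 3)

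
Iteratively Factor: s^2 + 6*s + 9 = (s + 3)*(s + 3)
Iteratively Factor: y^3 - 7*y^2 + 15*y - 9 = (y - 3)*(y^2 - 4*y + 3) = (y - 3)*(y - 1)*(y - 3)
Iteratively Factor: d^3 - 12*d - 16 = (d + 2)*(d^2 - 2*d - 8) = (d + 2)^2*(d - 4)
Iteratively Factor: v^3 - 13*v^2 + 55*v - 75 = (v - 5)*(v^2 - 8*v + 15) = (v - 5)*(v - 3)*(v - 5)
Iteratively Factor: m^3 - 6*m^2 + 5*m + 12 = (m - 4)*(m^2 - 2*m - 3) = (m - 4)*(m - 3)*(m + 1)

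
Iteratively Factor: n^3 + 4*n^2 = (n + 4)*(n^2) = n*(n + 4)*(n)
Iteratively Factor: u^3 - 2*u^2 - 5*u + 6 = (u - 1)*(u^2 - u - 6) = (u - 1)*(u + 2)*(u - 3)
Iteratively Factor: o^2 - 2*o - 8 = (o - 4)*(o + 2)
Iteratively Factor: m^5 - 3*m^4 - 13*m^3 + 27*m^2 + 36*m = (m - 3)*(m^4 - 13*m^2 - 12*m) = (m - 3)*(m + 1)*(m^3 - m^2 - 12*m) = (m - 3)*(m + 1)*(m + 3)*(m^2 - 4*m) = (m - 4)*(m - 3)*(m + 1)*(m + 3)*(m)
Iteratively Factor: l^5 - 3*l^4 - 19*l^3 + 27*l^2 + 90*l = (l + 2)*(l^4 - 5*l^3 - 9*l^2 + 45*l) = (l + 2)*(l + 3)*(l^3 - 8*l^2 + 15*l) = (l - 5)*(l + 2)*(l + 3)*(l^2 - 3*l) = l*(l - 5)*(l + 2)*(l + 3)*(l - 3)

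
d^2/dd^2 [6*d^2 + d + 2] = 12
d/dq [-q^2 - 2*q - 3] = -2*q - 2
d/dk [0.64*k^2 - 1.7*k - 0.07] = 1.28*k - 1.7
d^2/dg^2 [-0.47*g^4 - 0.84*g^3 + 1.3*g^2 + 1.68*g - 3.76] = -5.64*g^2 - 5.04*g + 2.6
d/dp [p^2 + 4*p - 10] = 2*p + 4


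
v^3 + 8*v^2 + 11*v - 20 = (v - 1)*(v + 4)*(v + 5)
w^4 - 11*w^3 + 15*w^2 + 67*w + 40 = (w - 8)*(w - 5)*(w + 1)^2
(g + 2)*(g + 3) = g^2 + 5*g + 6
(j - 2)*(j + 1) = j^2 - j - 2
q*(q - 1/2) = q^2 - q/2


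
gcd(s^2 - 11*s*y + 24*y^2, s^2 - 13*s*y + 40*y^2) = -s + 8*y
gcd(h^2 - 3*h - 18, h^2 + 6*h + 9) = h + 3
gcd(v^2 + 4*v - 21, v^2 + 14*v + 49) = v + 7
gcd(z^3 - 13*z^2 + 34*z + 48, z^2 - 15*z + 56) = z - 8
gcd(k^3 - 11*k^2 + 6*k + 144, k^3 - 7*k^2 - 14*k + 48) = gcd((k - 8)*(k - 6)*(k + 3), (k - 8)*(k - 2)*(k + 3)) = k^2 - 5*k - 24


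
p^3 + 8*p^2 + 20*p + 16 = (p + 2)^2*(p + 4)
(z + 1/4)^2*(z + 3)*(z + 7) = z^4 + 21*z^3/2 + 417*z^2/16 + 89*z/8 + 21/16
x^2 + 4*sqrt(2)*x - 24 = (x - 2*sqrt(2))*(x + 6*sqrt(2))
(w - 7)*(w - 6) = w^2 - 13*w + 42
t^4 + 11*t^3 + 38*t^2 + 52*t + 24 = (t + 1)*(t + 2)^2*(t + 6)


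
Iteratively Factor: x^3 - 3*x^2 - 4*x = (x)*(x^2 - 3*x - 4) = x*(x - 4)*(x + 1)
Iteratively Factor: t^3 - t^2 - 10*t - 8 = (t - 4)*(t^2 + 3*t + 2) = (t - 4)*(t + 1)*(t + 2)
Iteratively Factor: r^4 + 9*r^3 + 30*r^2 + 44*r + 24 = (r + 2)*(r^3 + 7*r^2 + 16*r + 12) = (r + 2)*(r + 3)*(r^2 + 4*r + 4) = (r + 2)^2*(r + 3)*(r + 2)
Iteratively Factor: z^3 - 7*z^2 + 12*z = (z - 3)*(z^2 - 4*z) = z*(z - 3)*(z - 4)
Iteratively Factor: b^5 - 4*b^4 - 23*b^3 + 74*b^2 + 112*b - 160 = (b + 2)*(b^4 - 6*b^3 - 11*b^2 + 96*b - 80) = (b - 4)*(b + 2)*(b^3 - 2*b^2 - 19*b + 20) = (b - 5)*(b - 4)*(b + 2)*(b^2 + 3*b - 4) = (b - 5)*(b - 4)*(b + 2)*(b + 4)*(b - 1)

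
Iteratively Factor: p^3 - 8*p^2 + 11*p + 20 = (p - 4)*(p^2 - 4*p - 5) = (p - 4)*(p + 1)*(p - 5)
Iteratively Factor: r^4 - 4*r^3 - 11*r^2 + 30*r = (r)*(r^3 - 4*r^2 - 11*r + 30) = r*(r - 5)*(r^2 + r - 6) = r*(r - 5)*(r + 3)*(r - 2)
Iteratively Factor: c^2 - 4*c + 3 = (c - 3)*(c - 1)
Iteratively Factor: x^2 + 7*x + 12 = (x + 4)*(x + 3)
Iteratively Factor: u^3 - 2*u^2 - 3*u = (u + 1)*(u^2 - 3*u) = u*(u + 1)*(u - 3)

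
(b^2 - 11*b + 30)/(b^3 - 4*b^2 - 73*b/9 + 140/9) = 9*(b - 6)/(9*b^2 + 9*b - 28)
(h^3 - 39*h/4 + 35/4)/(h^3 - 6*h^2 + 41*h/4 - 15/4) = (2*h^2 + 5*h - 7)/(2*h^2 - 7*h + 3)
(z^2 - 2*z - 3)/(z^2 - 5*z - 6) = (z - 3)/(z - 6)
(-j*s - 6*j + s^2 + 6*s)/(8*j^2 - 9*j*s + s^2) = (s + 6)/(-8*j + s)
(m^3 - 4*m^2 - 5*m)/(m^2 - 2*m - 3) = m*(m - 5)/(m - 3)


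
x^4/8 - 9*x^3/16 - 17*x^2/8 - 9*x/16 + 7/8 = (x/4 + 1/4)*(x/2 + 1)*(x - 7)*(x - 1/2)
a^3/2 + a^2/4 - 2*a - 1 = (a/2 + 1)*(a - 2)*(a + 1/2)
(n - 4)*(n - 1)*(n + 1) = n^3 - 4*n^2 - n + 4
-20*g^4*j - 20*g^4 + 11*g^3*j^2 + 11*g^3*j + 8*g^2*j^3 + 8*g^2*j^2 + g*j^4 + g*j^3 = (-g + j)*(4*g + j)*(5*g + j)*(g*j + g)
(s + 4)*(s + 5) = s^2 + 9*s + 20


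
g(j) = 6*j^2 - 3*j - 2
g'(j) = 12*j - 3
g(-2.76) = 51.99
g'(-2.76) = -36.12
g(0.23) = -2.37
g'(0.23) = -0.24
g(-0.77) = 3.87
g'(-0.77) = -12.24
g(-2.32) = 37.25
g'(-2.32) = -30.84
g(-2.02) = 28.54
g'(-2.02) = -27.24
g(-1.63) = 18.83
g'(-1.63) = -22.56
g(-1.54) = 16.85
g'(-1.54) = -21.48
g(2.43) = 26.14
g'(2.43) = 26.16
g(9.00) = 457.00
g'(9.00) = 105.00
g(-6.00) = 232.00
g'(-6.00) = -75.00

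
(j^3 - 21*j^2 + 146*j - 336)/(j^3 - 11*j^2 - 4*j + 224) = (j - 6)/(j + 4)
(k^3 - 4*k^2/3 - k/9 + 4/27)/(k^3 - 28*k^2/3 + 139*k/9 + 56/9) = (9*k^2 - 15*k + 4)/(3*(3*k^2 - 29*k + 56))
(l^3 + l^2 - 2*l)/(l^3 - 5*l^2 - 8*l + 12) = l/(l - 6)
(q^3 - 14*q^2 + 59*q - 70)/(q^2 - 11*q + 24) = (q^3 - 14*q^2 + 59*q - 70)/(q^2 - 11*q + 24)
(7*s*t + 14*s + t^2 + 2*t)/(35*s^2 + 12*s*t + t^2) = (t + 2)/(5*s + t)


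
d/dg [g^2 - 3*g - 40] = 2*g - 3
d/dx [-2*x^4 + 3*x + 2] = 3 - 8*x^3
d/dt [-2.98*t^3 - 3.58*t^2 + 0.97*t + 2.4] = -8.94*t^2 - 7.16*t + 0.97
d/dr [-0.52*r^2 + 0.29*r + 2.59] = 0.29 - 1.04*r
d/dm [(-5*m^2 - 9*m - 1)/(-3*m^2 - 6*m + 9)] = (m^2 - 32*m - 29)/(3*(m^4 + 4*m^3 - 2*m^2 - 12*m + 9))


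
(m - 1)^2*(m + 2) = m^3 - 3*m + 2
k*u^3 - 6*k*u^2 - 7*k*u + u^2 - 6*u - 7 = (u - 7)*(u + 1)*(k*u + 1)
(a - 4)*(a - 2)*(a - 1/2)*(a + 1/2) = a^4 - 6*a^3 + 31*a^2/4 + 3*a/2 - 2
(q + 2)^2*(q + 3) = q^3 + 7*q^2 + 16*q + 12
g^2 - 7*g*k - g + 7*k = (g - 1)*(g - 7*k)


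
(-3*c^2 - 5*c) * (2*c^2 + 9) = -6*c^4 - 10*c^3 - 27*c^2 - 45*c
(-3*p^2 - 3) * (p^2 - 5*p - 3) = -3*p^4 + 15*p^3 + 6*p^2 + 15*p + 9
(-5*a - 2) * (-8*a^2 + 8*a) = 40*a^3 - 24*a^2 - 16*a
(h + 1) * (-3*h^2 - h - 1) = -3*h^3 - 4*h^2 - 2*h - 1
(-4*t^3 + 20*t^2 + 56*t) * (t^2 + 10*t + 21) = -4*t^5 - 20*t^4 + 172*t^3 + 980*t^2 + 1176*t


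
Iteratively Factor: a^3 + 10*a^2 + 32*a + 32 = (a + 4)*(a^2 + 6*a + 8) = (a + 2)*(a + 4)*(a + 4)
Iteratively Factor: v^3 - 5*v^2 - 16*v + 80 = (v + 4)*(v^2 - 9*v + 20) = (v - 5)*(v + 4)*(v - 4)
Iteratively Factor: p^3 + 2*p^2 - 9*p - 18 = (p - 3)*(p^2 + 5*p + 6) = (p - 3)*(p + 2)*(p + 3)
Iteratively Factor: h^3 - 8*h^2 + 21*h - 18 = (h - 3)*(h^2 - 5*h + 6) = (h - 3)^2*(h - 2)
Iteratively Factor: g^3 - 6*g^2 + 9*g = (g - 3)*(g^2 - 3*g) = (g - 3)^2*(g)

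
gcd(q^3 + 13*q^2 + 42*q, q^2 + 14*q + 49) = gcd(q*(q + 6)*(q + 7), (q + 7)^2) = q + 7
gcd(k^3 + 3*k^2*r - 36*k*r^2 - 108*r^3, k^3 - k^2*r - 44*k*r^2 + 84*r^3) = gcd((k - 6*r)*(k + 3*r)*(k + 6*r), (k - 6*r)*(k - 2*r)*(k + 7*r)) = -k + 6*r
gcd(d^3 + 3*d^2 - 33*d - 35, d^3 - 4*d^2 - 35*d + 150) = d - 5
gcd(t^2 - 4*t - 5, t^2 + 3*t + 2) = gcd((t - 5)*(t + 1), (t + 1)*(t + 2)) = t + 1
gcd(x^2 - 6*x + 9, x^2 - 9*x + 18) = x - 3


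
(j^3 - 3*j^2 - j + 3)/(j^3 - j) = (j - 3)/j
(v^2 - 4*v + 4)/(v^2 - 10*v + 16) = (v - 2)/(v - 8)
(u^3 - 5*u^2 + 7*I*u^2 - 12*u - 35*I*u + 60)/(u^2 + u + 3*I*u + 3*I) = (u^2 + u*(-5 + 4*I) - 20*I)/(u + 1)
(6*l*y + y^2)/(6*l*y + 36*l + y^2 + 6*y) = y/(y + 6)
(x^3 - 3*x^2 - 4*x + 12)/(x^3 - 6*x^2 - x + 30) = (x - 2)/(x - 5)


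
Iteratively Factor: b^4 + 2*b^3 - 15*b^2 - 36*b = (b - 4)*(b^3 + 6*b^2 + 9*b) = (b - 4)*(b + 3)*(b^2 + 3*b) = (b - 4)*(b + 3)^2*(b)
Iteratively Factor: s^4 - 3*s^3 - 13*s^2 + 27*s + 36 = (s - 4)*(s^3 + s^2 - 9*s - 9) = (s - 4)*(s - 3)*(s^2 + 4*s + 3) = (s - 4)*(s - 3)*(s + 3)*(s + 1)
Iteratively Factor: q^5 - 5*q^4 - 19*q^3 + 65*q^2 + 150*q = (q - 5)*(q^4 - 19*q^2 - 30*q) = (q - 5)*(q + 3)*(q^3 - 3*q^2 - 10*q) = (q - 5)*(q + 2)*(q + 3)*(q^2 - 5*q) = q*(q - 5)*(q + 2)*(q + 3)*(q - 5)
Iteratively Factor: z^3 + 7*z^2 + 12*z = (z + 4)*(z^2 + 3*z) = (z + 3)*(z + 4)*(z)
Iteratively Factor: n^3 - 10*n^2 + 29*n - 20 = (n - 5)*(n^2 - 5*n + 4) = (n - 5)*(n - 4)*(n - 1)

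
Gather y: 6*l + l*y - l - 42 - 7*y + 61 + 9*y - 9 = 5*l + y*(l + 2) + 10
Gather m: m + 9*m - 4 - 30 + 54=10*m + 20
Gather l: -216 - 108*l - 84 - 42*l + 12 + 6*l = -144*l - 288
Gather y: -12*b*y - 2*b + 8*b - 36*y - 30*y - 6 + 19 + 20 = 6*b + y*(-12*b - 66) + 33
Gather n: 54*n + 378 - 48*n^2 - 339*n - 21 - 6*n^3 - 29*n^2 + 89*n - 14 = -6*n^3 - 77*n^2 - 196*n + 343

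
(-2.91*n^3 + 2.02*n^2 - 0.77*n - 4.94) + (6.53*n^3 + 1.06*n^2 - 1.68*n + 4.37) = 3.62*n^3 + 3.08*n^2 - 2.45*n - 0.57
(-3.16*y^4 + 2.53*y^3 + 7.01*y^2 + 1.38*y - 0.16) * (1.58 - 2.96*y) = 9.3536*y^5 - 12.4816*y^4 - 16.7522*y^3 + 6.991*y^2 + 2.654*y - 0.2528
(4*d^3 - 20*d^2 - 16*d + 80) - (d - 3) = 4*d^3 - 20*d^2 - 17*d + 83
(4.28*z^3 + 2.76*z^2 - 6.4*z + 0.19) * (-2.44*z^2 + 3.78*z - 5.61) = -10.4432*z^5 + 9.444*z^4 + 2.03799999999999*z^3 - 40.1392*z^2 + 36.6222*z - 1.0659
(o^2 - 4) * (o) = o^3 - 4*o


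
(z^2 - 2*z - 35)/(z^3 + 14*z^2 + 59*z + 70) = (z - 7)/(z^2 + 9*z + 14)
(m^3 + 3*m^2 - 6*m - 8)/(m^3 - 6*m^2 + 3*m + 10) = (m + 4)/(m - 5)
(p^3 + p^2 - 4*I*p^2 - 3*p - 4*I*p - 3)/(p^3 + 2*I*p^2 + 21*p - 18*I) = (p + 1)/(p + 6*I)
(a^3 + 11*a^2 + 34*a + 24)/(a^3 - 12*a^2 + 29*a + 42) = (a^2 + 10*a + 24)/(a^2 - 13*a + 42)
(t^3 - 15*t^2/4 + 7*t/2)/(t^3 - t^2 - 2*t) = (t - 7/4)/(t + 1)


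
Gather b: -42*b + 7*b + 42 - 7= 35 - 35*b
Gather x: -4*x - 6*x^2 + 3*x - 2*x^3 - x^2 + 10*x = -2*x^3 - 7*x^2 + 9*x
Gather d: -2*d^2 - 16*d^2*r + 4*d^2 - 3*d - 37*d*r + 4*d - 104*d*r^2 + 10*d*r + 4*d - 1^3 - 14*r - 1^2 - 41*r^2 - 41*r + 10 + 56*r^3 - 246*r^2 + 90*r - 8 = d^2*(2 - 16*r) + d*(-104*r^2 - 27*r + 5) + 56*r^3 - 287*r^2 + 35*r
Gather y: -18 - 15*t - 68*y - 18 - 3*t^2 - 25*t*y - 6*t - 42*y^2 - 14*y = -3*t^2 - 21*t - 42*y^2 + y*(-25*t - 82) - 36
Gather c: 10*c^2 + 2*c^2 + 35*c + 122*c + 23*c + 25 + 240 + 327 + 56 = 12*c^2 + 180*c + 648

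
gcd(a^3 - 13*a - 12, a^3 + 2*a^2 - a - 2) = a + 1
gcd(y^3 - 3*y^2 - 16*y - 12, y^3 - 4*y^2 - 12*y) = y^2 - 4*y - 12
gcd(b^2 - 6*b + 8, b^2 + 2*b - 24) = b - 4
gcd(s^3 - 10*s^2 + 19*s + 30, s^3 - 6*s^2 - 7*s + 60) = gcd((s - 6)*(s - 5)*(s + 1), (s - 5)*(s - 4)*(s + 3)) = s - 5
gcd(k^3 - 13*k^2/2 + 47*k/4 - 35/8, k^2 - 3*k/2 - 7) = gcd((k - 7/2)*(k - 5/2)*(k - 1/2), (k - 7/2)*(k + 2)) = k - 7/2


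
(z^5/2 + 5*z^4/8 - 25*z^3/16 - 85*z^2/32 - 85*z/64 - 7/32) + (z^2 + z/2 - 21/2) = z^5/2 + 5*z^4/8 - 25*z^3/16 - 53*z^2/32 - 53*z/64 - 343/32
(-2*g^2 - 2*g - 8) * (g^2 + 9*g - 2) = -2*g^4 - 20*g^3 - 22*g^2 - 68*g + 16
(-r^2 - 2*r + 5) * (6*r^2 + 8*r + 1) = -6*r^4 - 20*r^3 + 13*r^2 + 38*r + 5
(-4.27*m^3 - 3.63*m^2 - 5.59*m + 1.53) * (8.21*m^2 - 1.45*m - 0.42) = -35.0567*m^5 - 23.6108*m^4 - 38.837*m^3 + 22.1914*m^2 + 0.1293*m - 0.6426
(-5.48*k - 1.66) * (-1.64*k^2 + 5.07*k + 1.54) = 8.9872*k^3 - 25.0612*k^2 - 16.8554*k - 2.5564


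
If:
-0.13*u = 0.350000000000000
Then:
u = -2.69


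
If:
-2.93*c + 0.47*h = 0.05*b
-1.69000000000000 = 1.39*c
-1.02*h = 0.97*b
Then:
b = 7.17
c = -1.22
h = -6.82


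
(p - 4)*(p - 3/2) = p^2 - 11*p/2 + 6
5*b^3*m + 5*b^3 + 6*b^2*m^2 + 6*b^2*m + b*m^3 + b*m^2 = (b + m)*(5*b + m)*(b*m + b)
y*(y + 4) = y^2 + 4*y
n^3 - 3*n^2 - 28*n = n*(n - 7)*(n + 4)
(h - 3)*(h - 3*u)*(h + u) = h^3 - 2*h^2*u - 3*h^2 - 3*h*u^2 + 6*h*u + 9*u^2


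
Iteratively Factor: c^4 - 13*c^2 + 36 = (c - 2)*(c^3 + 2*c^2 - 9*c - 18) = (c - 3)*(c - 2)*(c^2 + 5*c + 6) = (c - 3)*(c - 2)*(c + 3)*(c + 2)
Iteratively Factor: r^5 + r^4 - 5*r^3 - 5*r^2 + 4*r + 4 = (r + 2)*(r^4 - r^3 - 3*r^2 + r + 2) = (r + 1)*(r + 2)*(r^3 - 2*r^2 - r + 2) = (r - 2)*(r + 1)*(r + 2)*(r^2 - 1) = (r - 2)*(r - 1)*(r + 1)*(r + 2)*(r + 1)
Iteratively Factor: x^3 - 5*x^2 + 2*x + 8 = (x - 2)*(x^2 - 3*x - 4) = (x - 4)*(x - 2)*(x + 1)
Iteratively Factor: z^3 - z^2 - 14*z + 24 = (z - 3)*(z^2 + 2*z - 8) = (z - 3)*(z + 4)*(z - 2)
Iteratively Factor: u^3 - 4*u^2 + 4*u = (u - 2)*(u^2 - 2*u) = u*(u - 2)*(u - 2)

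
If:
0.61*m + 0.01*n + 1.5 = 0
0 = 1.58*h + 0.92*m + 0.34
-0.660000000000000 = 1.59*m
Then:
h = 0.03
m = -0.42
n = -124.68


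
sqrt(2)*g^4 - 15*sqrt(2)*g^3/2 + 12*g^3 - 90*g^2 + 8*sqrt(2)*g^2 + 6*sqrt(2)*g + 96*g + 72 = (g - 6)*(g - 2)*(g + 6*sqrt(2))*(sqrt(2)*g + sqrt(2)/2)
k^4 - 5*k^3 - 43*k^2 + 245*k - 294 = (k - 7)*(k - 3)*(k - 2)*(k + 7)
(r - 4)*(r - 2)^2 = r^3 - 8*r^2 + 20*r - 16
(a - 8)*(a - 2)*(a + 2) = a^3 - 8*a^2 - 4*a + 32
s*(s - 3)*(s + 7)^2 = s^4 + 11*s^3 + 7*s^2 - 147*s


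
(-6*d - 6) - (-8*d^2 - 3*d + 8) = 8*d^2 - 3*d - 14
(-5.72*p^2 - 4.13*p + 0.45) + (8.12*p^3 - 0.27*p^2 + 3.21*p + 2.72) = 8.12*p^3 - 5.99*p^2 - 0.92*p + 3.17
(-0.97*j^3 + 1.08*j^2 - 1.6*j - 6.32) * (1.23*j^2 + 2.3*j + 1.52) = -1.1931*j^5 - 0.9026*j^4 - 0.9584*j^3 - 9.812*j^2 - 16.968*j - 9.6064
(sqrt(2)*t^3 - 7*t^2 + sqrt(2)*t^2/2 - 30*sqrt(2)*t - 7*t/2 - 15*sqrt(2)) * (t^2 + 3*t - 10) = sqrt(2)*t^5 - 7*t^4 + 7*sqrt(2)*t^4/2 - 77*sqrt(2)*t^3/2 - 49*t^3/2 - 110*sqrt(2)*t^2 + 119*t^2/2 + 35*t + 255*sqrt(2)*t + 150*sqrt(2)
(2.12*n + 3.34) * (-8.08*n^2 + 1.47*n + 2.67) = -17.1296*n^3 - 23.8708*n^2 + 10.5702*n + 8.9178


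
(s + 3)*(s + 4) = s^2 + 7*s + 12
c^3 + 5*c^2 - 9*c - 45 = (c - 3)*(c + 3)*(c + 5)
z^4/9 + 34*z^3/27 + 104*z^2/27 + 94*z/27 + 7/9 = (z/3 + 1/3)*(z/3 + 1)*(z + 1/3)*(z + 7)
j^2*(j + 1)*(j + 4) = j^4 + 5*j^3 + 4*j^2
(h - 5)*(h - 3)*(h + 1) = h^3 - 7*h^2 + 7*h + 15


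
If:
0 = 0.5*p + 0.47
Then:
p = -0.94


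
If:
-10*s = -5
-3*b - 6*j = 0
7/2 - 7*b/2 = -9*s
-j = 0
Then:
No Solution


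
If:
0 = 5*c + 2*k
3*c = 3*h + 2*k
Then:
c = -2*k/5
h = -16*k/15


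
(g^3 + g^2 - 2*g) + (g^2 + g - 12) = g^3 + 2*g^2 - g - 12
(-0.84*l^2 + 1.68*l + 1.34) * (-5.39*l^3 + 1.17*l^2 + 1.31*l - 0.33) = 4.5276*l^5 - 10.038*l^4 - 6.3574*l^3 + 4.0458*l^2 + 1.201*l - 0.4422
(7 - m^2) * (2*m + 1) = -2*m^3 - m^2 + 14*m + 7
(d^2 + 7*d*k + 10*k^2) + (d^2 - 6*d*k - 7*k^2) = 2*d^2 + d*k + 3*k^2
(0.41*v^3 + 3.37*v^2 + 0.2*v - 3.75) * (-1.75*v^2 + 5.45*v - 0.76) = -0.7175*v^5 - 3.663*v^4 + 17.7049*v^3 + 5.0913*v^2 - 20.5895*v + 2.85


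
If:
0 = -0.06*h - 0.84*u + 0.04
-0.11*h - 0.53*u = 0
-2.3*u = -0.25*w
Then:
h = -0.35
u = 0.07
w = 0.67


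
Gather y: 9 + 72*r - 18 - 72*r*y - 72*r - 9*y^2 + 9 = -72*r*y - 9*y^2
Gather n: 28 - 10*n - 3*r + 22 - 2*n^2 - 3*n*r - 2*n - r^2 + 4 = -2*n^2 + n*(-3*r - 12) - r^2 - 3*r + 54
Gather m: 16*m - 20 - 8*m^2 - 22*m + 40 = -8*m^2 - 6*m + 20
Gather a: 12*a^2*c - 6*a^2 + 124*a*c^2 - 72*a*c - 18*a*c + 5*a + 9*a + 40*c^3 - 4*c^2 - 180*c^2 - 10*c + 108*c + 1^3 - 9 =a^2*(12*c - 6) + a*(124*c^2 - 90*c + 14) + 40*c^3 - 184*c^2 + 98*c - 8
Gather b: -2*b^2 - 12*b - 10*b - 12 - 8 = -2*b^2 - 22*b - 20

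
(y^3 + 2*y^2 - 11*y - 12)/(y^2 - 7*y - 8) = (y^2 + y - 12)/(y - 8)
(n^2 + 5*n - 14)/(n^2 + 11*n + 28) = (n - 2)/(n + 4)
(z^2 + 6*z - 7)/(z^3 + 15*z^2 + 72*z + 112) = (z - 1)/(z^2 + 8*z + 16)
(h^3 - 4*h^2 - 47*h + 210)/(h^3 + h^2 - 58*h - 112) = (h^2 - 11*h + 30)/(h^2 - 6*h - 16)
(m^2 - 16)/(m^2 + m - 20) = (m + 4)/(m + 5)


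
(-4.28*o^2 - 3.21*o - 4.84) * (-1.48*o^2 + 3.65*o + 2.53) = 6.3344*o^4 - 10.8712*o^3 - 15.3817*o^2 - 25.7873*o - 12.2452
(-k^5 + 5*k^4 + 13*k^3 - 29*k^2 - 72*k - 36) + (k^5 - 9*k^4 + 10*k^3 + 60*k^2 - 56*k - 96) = -4*k^4 + 23*k^3 + 31*k^2 - 128*k - 132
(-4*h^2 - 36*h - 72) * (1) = -4*h^2 - 36*h - 72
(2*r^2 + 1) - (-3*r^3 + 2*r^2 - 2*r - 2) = 3*r^3 + 2*r + 3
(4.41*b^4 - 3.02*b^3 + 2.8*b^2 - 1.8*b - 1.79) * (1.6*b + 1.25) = 7.056*b^5 + 0.680499999999999*b^4 + 0.705*b^3 + 0.62*b^2 - 5.114*b - 2.2375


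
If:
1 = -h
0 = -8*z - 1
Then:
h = -1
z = -1/8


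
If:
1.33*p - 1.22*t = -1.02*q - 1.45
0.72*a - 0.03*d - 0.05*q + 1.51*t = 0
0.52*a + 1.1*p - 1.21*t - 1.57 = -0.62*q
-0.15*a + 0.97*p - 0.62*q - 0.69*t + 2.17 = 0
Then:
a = 0.429183411108524*t + 5.41990302564051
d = 60.468283243411*t + 129.711695634129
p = 0.841160453086882*t - 1.258630009414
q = 0.0992711739161243*t + 0.219586188745711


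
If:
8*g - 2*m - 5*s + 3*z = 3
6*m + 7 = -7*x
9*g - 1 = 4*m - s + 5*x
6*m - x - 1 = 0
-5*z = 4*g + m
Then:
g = -85/253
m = 0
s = -247/253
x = -1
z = 68/253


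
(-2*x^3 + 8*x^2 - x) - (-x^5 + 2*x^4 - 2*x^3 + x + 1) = x^5 - 2*x^4 + 8*x^2 - 2*x - 1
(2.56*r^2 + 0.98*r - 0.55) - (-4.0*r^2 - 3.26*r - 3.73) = 6.56*r^2 + 4.24*r + 3.18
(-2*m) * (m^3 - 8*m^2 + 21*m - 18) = -2*m^4 + 16*m^3 - 42*m^2 + 36*m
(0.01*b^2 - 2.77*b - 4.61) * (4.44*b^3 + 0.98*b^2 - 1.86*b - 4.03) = 0.0444*b^5 - 12.289*b^4 - 23.2016*b^3 + 0.5941*b^2 + 19.7377*b + 18.5783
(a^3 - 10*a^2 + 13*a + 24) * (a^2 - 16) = a^5 - 10*a^4 - 3*a^3 + 184*a^2 - 208*a - 384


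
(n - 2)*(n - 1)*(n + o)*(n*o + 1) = n^4*o + n^3*o^2 - 3*n^3*o + n^3 - 3*n^2*o^2 + 3*n^2*o - 3*n^2 + 2*n*o^2 - 3*n*o + 2*n + 2*o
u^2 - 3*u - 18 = (u - 6)*(u + 3)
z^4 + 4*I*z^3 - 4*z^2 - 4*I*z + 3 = (z - 1)*(z + 1)*(z + I)*(z + 3*I)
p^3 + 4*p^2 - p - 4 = (p - 1)*(p + 1)*(p + 4)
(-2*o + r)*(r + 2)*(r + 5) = -2*o*r^2 - 14*o*r - 20*o + r^3 + 7*r^2 + 10*r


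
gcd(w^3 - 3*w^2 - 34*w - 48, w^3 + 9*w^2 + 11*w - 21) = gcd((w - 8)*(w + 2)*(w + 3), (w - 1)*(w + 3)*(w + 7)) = w + 3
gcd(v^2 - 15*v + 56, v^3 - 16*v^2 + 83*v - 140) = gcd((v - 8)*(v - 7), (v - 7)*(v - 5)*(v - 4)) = v - 7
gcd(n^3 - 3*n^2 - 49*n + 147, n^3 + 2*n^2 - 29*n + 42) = n^2 + 4*n - 21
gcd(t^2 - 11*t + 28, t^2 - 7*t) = t - 7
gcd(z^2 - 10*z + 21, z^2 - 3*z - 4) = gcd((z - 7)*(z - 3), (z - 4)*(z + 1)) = 1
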